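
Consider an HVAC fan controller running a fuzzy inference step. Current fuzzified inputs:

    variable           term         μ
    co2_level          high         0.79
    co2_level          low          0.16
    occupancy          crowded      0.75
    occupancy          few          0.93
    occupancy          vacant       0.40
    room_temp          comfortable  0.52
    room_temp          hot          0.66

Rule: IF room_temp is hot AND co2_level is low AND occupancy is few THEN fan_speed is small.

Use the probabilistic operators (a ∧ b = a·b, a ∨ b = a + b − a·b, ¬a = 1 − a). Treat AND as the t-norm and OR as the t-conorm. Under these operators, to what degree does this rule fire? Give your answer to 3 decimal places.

0.098

firing strength: hot=0.66, low=0.16, few=0.93; AND[a·b] → w = 0.0982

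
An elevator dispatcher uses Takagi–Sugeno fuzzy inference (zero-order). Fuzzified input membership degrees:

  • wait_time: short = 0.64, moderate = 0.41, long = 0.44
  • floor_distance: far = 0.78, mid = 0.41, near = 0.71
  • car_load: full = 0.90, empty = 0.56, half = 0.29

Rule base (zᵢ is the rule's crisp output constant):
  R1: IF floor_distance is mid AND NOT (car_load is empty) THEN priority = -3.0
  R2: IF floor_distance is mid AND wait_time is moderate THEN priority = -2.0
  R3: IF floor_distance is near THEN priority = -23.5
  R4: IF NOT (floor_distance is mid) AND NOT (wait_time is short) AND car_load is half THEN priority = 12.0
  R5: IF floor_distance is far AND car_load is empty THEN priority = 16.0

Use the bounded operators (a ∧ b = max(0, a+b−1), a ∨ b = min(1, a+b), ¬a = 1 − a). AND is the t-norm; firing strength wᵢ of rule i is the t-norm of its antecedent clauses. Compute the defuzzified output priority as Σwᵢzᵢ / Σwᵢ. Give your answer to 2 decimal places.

-10.71

R1 (z=-3.0): mid=0.41, ¬empty=1−0.56=0.44; AND[max(0, a+b−1)] → w = 0.00
R2 (z=-2.0): mid=0.41, moderate=0.41; AND[max(0, a+b−1)] → w = 0.00
R3 (z=-23.5): near=0.71 → w = 0.71
R4 (z=12.0): ¬mid=1−0.41=0.59, ¬short=1−0.64=0.36, half=0.29; AND[max(0, a+b−1)] → w = 0.00
R5 (z=16.0): far=0.78, empty=0.56; AND[max(0, a+b−1)] → w = 0.34
Weighted average = (0.00·-3.0 + 0.00·-2.0 + 0.71·-23.5 + 0.00·12.0 + 0.34·16.0) / (0.00 + 0.00 + 0.71 + 0.00 + 0.34)
  = -11.2450 / 1.0500 = -10.71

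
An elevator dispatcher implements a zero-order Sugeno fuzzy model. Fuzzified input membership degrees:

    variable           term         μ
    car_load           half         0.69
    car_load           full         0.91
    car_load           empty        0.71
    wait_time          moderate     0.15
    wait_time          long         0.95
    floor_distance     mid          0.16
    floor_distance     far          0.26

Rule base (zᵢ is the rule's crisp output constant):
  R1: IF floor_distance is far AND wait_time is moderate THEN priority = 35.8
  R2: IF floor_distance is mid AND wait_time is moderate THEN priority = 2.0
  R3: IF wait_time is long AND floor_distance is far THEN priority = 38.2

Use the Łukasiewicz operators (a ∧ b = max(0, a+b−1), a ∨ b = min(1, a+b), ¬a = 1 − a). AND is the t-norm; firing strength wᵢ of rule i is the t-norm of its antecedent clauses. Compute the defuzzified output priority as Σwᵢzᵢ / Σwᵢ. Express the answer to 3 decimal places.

R1 (z=35.8): far=0.26, moderate=0.15; AND[max(0, a+b−1)] → w = 0.00
R2 (z=2.0): mid=0.16, moderate=0.15; AND[max(0, a+b−1)] → w = 0.00
R3 (z=38.2): long=0.95, far=0.26; AND[max(0, a+b−1)] → w = 0.21
Weighted average = (0.00·35.8 + 0.00·2.0 + 0.21·38.2) / (0.00 + 0.00 + 0.21)
  = 8.0220 / 0.2100 = 38.200

38.200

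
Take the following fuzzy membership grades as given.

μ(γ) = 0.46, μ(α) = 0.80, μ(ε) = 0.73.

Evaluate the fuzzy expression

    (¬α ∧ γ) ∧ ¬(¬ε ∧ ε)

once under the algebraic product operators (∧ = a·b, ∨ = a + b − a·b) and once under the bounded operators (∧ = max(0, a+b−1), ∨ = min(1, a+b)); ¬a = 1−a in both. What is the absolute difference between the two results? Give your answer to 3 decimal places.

Under algebraic product:
  ¬α = 1 − 0.8000 = 0.2000
  ¬α ∧ γ = a·b on (0.2000, 0.4600) = 0.0920
  ¬ε = 1 − 0.7300 = 0.2700
  ¬ε ∧ ε = a·b on (0.2700, 0.7300) = 0.1971
  ¬(¬ε ∧ ε) = 1 − 0.1971 = 0.8029
  (¬α ∧ γ) ∧ ¬(¬ε ∧ ε) = a·b on (0.0920, 0.8029) = 0.0739
  → value = 0.0739
Under bounded:
  ¬α = 1 − 0.80 = 0.20
  ¬α ∧ γ = max(0, a+b−1) on (0.20, 0.46) = 0.00
  ¬ε = 1 − 0.73 = 0.27
  ¬ε ∧ ε = max(0, a+b−1) on (0.27, 0.73) = 0.00
  ¬(¬ε ∧ ε) = 1 − 0.00 = 1.00
  (¬α ∧ γ) ∧ ¬(¬ε ∧ ε) = max(0, a+b−1) on (0.00, 1.00) = 0.00
  → value = 0.0000
|0.0739 − 0.0000| = 0.074

0.074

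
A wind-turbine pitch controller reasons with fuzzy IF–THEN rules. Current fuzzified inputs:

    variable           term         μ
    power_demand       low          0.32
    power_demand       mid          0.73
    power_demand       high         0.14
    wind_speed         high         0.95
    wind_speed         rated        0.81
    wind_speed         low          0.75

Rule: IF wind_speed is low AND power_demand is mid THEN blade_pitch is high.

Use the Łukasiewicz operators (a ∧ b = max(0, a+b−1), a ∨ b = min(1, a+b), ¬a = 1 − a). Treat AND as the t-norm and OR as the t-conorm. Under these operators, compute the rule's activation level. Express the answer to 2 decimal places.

0.48

firing strength: low=0.75, mid=0.73; AND[max(0, a+b−1)] → w = 0.48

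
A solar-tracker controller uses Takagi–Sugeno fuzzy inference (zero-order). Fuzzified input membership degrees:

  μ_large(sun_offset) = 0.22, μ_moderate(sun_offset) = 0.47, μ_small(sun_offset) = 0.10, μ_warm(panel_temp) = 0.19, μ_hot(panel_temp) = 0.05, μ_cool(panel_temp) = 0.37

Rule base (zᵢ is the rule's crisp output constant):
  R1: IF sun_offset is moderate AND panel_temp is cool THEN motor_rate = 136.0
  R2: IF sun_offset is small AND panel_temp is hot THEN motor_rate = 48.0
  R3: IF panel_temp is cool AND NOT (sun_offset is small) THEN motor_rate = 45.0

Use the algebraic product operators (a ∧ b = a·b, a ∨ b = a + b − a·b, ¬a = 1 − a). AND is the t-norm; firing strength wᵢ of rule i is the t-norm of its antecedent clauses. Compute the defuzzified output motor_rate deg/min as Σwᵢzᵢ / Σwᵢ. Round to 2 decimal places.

75.94

R1 (z=136.0): moderate=0.47, cool=0.37; AND[a·b] → w = 0.1739
R2 (z=48.0): small=0.10, hot=0.05; AND[a·b] → w = 0.0050
R3 (z=45.0): cool=0.37, ¬small=1−0.10=0.90; AND[a·b] → w = 0.3330
Weighted average = (0.1739·136.0 + 0.0050·48.0 + 0.3330·45.0) / (0.1739 + 0.0050 + 0.3330)
  = 38.8754 / 0.5119 = 75.94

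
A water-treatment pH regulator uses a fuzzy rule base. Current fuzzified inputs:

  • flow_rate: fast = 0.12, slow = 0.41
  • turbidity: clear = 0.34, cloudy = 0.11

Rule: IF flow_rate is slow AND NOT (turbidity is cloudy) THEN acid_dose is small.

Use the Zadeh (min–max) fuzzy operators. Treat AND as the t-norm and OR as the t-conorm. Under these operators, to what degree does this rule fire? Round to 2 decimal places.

firing strength: slow=0.41, ¬cloudy=1−0.11=0.89; AND[min(a, b)] → w = 0.41

0.41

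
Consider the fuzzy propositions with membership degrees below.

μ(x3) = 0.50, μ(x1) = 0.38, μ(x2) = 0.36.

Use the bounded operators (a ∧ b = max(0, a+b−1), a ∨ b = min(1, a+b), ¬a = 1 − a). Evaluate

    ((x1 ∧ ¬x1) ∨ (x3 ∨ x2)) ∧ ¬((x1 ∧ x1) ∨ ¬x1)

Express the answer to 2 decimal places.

0.24

¬x1 = 1 − 0.38 = 0.62
x1 ∧ ¬x1 = max(0, a+b−1) on (0.38, 0.62) = 0.00
x3 ∨ x2 = min(1, a+b) on (0.50, 0.36) = 0.86
(x1 ∧ ¬x1) ∨ (x3 ∨ x2) = min(1, a+b) on (0.00, 0.86) = 0.86
x1 ∧ x1 = max(0, a+b−1) on (0.38, 0.38) = 0.00
¬x1 = 1 − 0.38 = 0.62
(x1 ∧ x1) ∨ ¬x1 = min(1, a+b) on (0.00, 0.62) = 0.62
¬((x1 ∧ x1) ∨ ¬x1) = 1 − 0.62 = 0.38
((x1 ∧ ¬x1) ∨ (x3 ∨ x2)) ∧ ¬((x1 ∧ x1) ∨ ¬x1) = max(0, a+b−1) on (0.86, 0.38) = 0.24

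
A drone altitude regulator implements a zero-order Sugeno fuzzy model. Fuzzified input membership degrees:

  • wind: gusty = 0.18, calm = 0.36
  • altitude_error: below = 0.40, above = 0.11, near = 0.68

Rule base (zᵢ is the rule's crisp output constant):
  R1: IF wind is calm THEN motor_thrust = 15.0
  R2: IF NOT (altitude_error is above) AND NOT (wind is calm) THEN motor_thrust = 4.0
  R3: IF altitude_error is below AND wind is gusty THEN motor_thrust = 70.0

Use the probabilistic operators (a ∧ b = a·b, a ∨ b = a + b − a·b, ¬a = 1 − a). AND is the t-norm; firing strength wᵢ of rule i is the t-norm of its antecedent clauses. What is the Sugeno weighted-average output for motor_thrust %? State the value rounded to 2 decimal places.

R1 (z=15.0): calm=0.36 → w = 0.3600
R2 (z=4.0): ¬above=1−0.11=0.89, ¬calm=1−0.36=0.64; AND[a·b] → w = 0.5696
R3 (z=70.0): below=0.40, gusty=0.18; AND[a·b] → w = 0.0720
Weighted average = (0.3600·15.0 + 0.5696·4.0 + 0.0720·70.0) / (0.3600 + 0.5696 + 0.0720)
  = 12.7184 / 1.0016 = 12.70

12.70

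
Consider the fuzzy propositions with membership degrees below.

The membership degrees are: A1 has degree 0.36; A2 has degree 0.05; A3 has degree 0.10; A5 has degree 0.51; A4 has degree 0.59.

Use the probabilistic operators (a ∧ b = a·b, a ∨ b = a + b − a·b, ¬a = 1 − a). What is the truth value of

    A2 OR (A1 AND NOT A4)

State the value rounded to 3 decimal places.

0.190

NOT A4 = 1 − 0.5900 = 0.4100
A1 AND NOT A4 = a·b on (0.3600, 0.4100) = 0.1476
A2 OR (A1 AND NOT A4) = a + b − a·b on (0.0500, 0.1476) = 0.1902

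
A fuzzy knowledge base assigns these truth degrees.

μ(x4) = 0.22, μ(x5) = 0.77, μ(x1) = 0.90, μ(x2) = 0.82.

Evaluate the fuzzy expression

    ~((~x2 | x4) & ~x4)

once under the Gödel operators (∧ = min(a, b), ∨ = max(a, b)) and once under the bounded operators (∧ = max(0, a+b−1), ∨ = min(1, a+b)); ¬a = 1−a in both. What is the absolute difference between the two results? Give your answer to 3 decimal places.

Under Gödel:
  ~x2 = 1 − 0.82 = 0.18
  ~x2 | x4 = max(a, b) on (0.18, 0.22) = 0.22
  ~x4 = 1 − 0.22 = 0.78
  (~x2 | x4) & ~x4 = min(a, b) on (0.22, 0.78) = 0.22
  ~((~x2 | x4) & ~x4) = 1 − 0.22 = 0.78
  → value = 0.7800
Under bounded:
  ~x2 = 1 − 0.82 = 0.18
  ~x2 | x4 = min(1, a+b) on (0.18, 0.22) = 0.40
  ~x4 = 1 − 0.22 = 0.78
  (~x2 | x4) & ~x4 = max(0, a+b−1) on (0.40, 0.78) = 0.18
  ~((~x2 | x4) & ~x4) = 1 − 0.18 = 0.82
  → value = 0.8200
|0.7800 − 0.8200| = 0.040

0.040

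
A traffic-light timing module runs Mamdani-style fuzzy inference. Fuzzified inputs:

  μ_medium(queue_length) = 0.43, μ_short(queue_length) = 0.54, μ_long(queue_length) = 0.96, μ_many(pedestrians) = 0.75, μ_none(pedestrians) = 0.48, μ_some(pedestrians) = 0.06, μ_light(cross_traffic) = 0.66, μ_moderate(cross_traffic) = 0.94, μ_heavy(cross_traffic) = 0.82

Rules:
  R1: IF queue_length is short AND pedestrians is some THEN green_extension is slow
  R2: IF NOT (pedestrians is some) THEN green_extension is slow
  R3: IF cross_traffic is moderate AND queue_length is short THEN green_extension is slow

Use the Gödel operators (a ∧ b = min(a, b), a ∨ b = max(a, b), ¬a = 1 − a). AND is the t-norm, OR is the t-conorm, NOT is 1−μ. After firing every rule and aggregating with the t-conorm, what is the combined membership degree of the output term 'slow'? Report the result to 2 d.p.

R1: short=0.54, some=0.06; AND[min(a, b)] → w = 0.06
R2: ¬some=1−0.06=0.94 → w = 0.94
R3: moderate=0.94, short=0.54; AND[min(a, b)] → w = 0.54
Rules with consequent 'slow': {R1, R2, R3} → strengths 0.06, 0.94, 0.54
Aggregate via t-conorm [max(a, b)]: 0.94

0.94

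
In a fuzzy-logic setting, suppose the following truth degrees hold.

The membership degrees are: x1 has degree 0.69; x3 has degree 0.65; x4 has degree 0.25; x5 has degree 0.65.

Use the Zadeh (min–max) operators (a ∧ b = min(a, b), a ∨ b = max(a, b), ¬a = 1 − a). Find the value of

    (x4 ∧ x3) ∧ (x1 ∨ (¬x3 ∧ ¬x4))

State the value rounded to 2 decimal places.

x4 ∧ x3 = min(a, b) on (0.25, 0.65) = 0.25
¬x3 = 1 − 0.65 = 0.35
¬x4 = 1 − 0.25 = 0.75
¬x3 ∧ ¬x4 = min(a, b) on (0.35, 0.75) = 0.35
x1 ∨ (¬x3 ∧ ¬x4) = max(a, b) on (0.69, 0.35) = 0.69
(x4 ∧ x3) ∧ (x1 ∨ (¬x3 ∧ ¬x4)) = min(a, b) on (0.25, 0.69) = 0.25

0.25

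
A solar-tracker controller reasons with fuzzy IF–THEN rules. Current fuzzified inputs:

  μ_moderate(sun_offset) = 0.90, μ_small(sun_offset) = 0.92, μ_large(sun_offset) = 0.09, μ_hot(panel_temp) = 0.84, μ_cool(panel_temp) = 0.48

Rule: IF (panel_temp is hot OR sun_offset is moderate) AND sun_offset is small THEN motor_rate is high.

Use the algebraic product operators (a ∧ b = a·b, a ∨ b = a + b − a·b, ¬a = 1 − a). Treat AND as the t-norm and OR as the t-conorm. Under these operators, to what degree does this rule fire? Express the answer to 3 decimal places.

firing strength: (hot=0.84 OR moderate=0.90) = 0.9840; AND[a·b] with small=0.92 → w = 0.9053

0.905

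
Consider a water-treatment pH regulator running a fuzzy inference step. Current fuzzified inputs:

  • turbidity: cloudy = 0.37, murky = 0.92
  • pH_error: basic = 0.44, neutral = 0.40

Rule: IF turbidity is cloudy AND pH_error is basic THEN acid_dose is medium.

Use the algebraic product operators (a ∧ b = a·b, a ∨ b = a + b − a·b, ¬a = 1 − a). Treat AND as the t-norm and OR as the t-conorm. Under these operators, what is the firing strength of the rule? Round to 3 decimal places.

firing strength: cloudy=0.37, basic=0.44; AND[a·b] → w = 0.1628

0.163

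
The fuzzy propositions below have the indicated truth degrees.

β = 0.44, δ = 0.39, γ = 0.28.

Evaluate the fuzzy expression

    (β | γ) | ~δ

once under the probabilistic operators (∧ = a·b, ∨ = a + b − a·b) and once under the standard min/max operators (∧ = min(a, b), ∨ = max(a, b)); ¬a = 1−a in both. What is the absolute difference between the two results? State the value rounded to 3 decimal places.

0.233

Under probabilistic:
  β | γ = a + b − a·b on (0.4400, 0.2800) = 0.5968
  ~δ = 1 − 0.3900 = 0.6100
  (β | γ) | ~δ = a + b − a·b on (0.5968, 0.6100) = 0.8428
  → value = 0.8428
Under standard min/max:
  β | γ = max(a, b) on (0.44, 0.28) = 0.44
  ~δ = 1 − 0.39 = 0.61
  (β | γ) | ~δ = max(a, b) on (0.44, 0.61) = 0.61
  → value = 0.6100
|0.8428 − 0.6100| = 0.233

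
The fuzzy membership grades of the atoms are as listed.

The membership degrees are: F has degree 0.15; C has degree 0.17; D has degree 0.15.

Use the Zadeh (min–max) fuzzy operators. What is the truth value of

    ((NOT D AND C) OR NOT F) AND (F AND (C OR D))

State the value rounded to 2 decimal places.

0.15

NOT D = 1 − 0.15 = 0.85
NOT D AND C = min(a, b) on (0.85, 0.17) = 0.17
NOT F = 1 − 0.15 = 0.85
(NOT D AND C) OR NOT F = max(a, b) on (0.17, 0.85) = 0.85
C OR D = max(a, b) on (0.17, 0.15) = 0.17
F AND (C OR D) = min(a, b) on (0.15, 0.17) = 0.15
((NOT D AND C) OR NOT F) AND (F AND (C OR D)) = min(a, b) on (0.85, 0.15) = 0.15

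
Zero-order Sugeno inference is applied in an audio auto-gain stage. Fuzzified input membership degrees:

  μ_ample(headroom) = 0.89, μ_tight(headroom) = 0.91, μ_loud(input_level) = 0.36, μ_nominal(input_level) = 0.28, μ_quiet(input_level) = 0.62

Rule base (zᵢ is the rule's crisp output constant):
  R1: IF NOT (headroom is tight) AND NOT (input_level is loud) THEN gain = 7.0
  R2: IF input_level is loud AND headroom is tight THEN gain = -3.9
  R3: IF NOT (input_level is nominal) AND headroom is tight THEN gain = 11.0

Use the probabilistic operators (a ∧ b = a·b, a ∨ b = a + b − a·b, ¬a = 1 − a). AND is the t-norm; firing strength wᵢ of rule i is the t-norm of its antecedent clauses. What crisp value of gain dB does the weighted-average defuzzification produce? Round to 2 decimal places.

6.09

R1 (z=7.0): ¬tight=1−0.91=0.09, ¬loud=1−0.36=0.64; AND[a·b] → w = 0.0576
R2 (z=-3.9): loud=0.36, tight=0.91; AND[a·b] → w = 0.3276
R3 (z=11.0): ¬nominal=1−0.28=0.72, tight=0.91; AND[a·b] → w = 0.6552
Weighted average = (0.0576·7.0 + 0.3276·-3.9 + 0.6552·11.0) / (0.0576 + 0.3276 + 0.6552)
  = 6.3328 / 1.0404 = 6.09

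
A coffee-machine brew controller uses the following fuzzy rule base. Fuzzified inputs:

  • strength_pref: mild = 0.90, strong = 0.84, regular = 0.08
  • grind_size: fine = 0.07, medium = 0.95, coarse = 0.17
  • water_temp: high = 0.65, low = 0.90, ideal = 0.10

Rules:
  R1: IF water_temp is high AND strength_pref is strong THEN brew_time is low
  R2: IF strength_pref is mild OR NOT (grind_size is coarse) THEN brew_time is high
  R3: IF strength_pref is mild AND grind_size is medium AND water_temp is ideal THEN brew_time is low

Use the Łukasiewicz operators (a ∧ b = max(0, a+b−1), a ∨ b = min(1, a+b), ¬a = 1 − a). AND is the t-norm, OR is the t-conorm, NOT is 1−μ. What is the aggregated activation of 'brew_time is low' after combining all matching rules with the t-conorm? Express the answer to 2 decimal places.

R1: high=0.65, strong=0.84; AND[max(0, a+b−1)] → w = 0.49
R2: mild=0.90, ¬coarse=1−0.17=0.83; OR[min(1, a+b)] → w = 1.00
R3: mild=0.90, medium=0.95, ideal=0.10; AND[max(0, a+b−1)] → w = 0.00
Rules with consequent 'low': {R1, R3} → strengths 0.49, 0.00
Aggregate via t-conorm [min(1, a+b)]: 0.49

0.49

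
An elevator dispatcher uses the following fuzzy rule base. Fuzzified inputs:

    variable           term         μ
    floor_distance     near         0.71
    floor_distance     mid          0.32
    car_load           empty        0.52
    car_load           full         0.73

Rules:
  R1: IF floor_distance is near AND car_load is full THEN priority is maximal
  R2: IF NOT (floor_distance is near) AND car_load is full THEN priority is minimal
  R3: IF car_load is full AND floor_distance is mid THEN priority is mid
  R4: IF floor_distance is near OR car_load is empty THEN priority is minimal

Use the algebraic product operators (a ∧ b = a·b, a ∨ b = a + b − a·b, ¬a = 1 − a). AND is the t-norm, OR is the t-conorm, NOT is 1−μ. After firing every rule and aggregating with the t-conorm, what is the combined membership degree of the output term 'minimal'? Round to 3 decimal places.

R1: near=0.71, full=0.73; AND[a·b] → w = 0.5183
R2: ¬near=1−0.71=0.29, full=0.73; AND[a·b] → w = 0.2117
R3: full=0.73, mid=0.32; AND[a·b] → w = 0.2336
R4: near=0.71, empty=0.52; OR[a + b − a·b] → w = 0.8608
Rules with consequent 'minimal': {R2, R4} → strengths 0.2117, 0.8608
Aggregate via t-conorm [a + b − a·b]: 0.8903

0.890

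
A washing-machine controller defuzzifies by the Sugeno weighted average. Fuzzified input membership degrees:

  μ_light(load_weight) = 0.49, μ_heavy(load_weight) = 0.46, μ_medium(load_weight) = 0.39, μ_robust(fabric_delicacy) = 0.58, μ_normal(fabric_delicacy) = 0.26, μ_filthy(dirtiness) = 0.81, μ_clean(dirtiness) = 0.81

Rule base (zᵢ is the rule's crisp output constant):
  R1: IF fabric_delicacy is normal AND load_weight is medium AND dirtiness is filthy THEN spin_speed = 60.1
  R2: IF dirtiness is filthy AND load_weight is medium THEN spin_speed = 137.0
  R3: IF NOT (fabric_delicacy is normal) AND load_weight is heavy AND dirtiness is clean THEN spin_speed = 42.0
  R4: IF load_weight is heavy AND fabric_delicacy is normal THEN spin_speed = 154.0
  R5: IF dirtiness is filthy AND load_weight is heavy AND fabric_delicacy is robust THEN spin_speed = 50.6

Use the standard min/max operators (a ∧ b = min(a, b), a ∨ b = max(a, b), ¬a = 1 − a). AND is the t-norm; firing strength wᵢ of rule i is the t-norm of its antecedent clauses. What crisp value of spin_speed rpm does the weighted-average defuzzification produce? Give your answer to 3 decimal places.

82.892

R1 (z=60.1): normal=0.26, medium=0.39, filthy=0.81; AND[min(a, b)] → w = 0.26
R2 (z=137.0): filthy=0.81, medium=0.39; AND[min(a, b)] → w = 0.39
R3 (z=42.0): ¬normal=1−0.26=0.74, heavy=0.46, clean=0.81; AND[min(a, b)] → w = 0.46
R4 (z=154.0): heavy=0.46, normal=0.26; AND[min(a, b)] → w = 0.26
R5 (z=50.6): filthy=0.81, heavy=0.46, robust=0.58; AND[min(a, b)] → w = 0.46
Weighted average = (0.26·60.1 + 0.39·137.0 + 0.46·42.0 + 0.26·154.0 + 0.46·50.6) / (0.26 + 0.39 + 0.46 + 0.26 + 0.46)
  = 151.6920 / 1.8300 = 82.892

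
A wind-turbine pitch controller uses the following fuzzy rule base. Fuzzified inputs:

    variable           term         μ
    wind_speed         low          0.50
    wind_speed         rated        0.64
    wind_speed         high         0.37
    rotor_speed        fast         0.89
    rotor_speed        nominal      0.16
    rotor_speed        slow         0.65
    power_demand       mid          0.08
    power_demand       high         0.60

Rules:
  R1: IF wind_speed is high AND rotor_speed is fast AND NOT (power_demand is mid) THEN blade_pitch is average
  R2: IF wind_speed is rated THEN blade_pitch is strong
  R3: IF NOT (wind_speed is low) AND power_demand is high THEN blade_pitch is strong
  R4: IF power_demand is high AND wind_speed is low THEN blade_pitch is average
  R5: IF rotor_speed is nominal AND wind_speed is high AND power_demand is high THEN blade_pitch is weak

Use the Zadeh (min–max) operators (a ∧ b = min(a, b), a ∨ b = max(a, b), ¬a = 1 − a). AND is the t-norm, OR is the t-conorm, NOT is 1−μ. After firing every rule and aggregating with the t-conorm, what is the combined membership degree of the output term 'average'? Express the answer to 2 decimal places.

R1: high=0.37, fast=0.89, ¬mid=1−0.08=0.92; AND[min(a, b)] → w = 0.37
R2: rated=0.64 → w = 0.64
R3: ¬low=1−0.50=0.50, high=0.60; AND[min(a, b)] → w = 0.50
R4: high=0.60, low=0.50; AND[min(a, b)] → w = 0.50
R5: nominal=0.16, high=0.37, high=0.60; AND[min(a, b)] → w = 0.16
Rules with consequent 'average': {R1, R4} → strengths 0.37, 0.50
Aggregate via t-conorm [max(a, b)]: 0.50

0.50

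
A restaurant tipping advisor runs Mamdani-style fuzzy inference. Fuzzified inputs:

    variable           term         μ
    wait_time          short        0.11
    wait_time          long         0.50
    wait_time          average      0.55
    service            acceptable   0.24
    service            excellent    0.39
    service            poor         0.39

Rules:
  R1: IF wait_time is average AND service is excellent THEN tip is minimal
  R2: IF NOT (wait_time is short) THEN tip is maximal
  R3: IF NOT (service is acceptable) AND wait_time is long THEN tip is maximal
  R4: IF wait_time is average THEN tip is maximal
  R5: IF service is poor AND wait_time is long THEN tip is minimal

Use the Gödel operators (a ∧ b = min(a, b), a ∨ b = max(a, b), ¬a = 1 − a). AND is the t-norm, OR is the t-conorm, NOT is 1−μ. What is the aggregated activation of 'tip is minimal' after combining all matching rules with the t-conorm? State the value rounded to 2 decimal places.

0.39

R1: average=0.55, excellent=0.39; AND[min(a, b)] → w = 0.39
R2: ¬short=1−0.11=0.89 → w = 0.89
R3: ¬acceptable=1−0.24=0.76, long=0.50; AND[min(a, b)] → w = 0.50
R4: average=0.55 → w = 0.55
R5: poor=0.39, long=0.50; AND[min(a, b)] → w = 0.39
Rules with consequent 'minimal': {R1, R5} → strengths 0.39, 0.39
Aggregate via t-conorm [max(a, b)]: 0.39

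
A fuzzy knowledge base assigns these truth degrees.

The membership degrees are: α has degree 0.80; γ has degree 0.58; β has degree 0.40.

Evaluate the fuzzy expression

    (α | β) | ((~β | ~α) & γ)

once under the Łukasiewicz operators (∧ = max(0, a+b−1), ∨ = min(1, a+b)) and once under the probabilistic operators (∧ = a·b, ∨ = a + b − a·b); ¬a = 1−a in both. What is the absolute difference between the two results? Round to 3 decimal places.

0.073

Under Łukasiewicz:
  α | β = min(1, a+b) on (0.80, 0.40) = 1.00
  ~β = 1 − 0.40 = 0.60
  ~α = 1 − 0.80 = 0.20
  ~β | ~α = min(1, a+b) on (0.60, 0.20) = 0.80
  (~β | ~α) & γ = max(0, a+b−1) on (0.80, 0.58) = 0.38
  (α | β) | ((~β | ~α) & γ) = min(1, a+b) on (1.00, 0.38) = 1.00
  → value = 1.0000
Under probabilistic:
  α | β = a + b − a·b on (0.8000, 0.4000) = 0.8800
  ~β = 1 − 0.4000 = 0.6000
  ~α = 1 − 0.8000 = 0.2000
  ~β | ~α = a + b − a·b on (0.6000, 0.2000) = 0.6800
  (~β | ~α) & γ = a·b on (0.6800, 0.5800) = 0.3944
  (α | β) | ((~β | ~α) & γ) = a + b − a·b on (0.8800, 0.3944) = 0.9273
  → value = 0.9273
|1.0000 − 0.9273| = 0.073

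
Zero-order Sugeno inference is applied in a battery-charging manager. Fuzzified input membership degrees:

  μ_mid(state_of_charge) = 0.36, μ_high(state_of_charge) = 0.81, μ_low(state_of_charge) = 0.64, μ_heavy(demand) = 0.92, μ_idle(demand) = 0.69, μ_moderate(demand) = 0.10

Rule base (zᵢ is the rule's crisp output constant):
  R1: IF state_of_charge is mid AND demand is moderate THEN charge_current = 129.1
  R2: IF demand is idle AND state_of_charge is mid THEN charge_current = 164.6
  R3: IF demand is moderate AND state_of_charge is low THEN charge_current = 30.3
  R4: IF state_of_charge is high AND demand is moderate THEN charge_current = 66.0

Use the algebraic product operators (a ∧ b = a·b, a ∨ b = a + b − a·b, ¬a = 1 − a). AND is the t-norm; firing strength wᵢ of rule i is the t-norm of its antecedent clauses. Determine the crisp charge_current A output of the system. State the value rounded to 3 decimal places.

R1 (z=129.1): mid=0.36, moderate=0.10; AND[a·b] → w = 0.0360
R2 (z=164.6): idle=0.69, mid=0.36; AND[a·b] → w = 0.2484
R3 (z=30.3): moderate=0.10, low=0.64; AND[a·b] → w = 0.0640
R4 (z=66.0): high=0.81, moderate=0.10; AND[a·b] → w = 0.0810
Weighted average = (0.0360·129.1 + 0.2484·164.6 + 0.0640·30.3 + 0.0810·66.0) / (0.0360 + 0.2484 + 0.0640 + 0.0810)
  = 52.8194 / 0.4294 = 123.008

123.008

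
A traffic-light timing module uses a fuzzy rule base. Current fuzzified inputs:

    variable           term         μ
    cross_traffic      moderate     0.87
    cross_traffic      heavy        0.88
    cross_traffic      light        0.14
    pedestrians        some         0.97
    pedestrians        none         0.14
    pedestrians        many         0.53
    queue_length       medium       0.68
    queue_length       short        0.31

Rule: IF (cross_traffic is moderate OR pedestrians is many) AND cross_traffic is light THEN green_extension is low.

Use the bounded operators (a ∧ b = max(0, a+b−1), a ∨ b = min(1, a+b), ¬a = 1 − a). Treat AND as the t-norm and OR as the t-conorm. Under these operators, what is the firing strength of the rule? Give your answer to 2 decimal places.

firing strength: (moderate=0.87 OR many=0.53) = 1.00; AND[max(0, a+b−1)] with light=0.14 → w = 0.14

0.14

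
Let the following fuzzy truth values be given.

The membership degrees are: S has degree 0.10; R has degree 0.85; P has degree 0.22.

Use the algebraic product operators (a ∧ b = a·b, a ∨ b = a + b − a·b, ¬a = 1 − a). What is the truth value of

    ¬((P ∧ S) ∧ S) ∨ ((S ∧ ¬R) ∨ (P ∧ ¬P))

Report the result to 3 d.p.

0.998

P ∧ S = a·b on (0.2200, 0.1000) = 0.0220
(P ∧ S) ∧ S = a·b on (0.0220, 0.1000) = 0.0022
¬((P ∧ S) ∧ S) = 1 − 0.0022 = 0.9978
¬R = 1 − 0.8500 = 0.1500
S ∧ ¬R = a·b on (0.1000, 0.1500) = 0.0150
¬P = 1 − 0.2200 = 0.7800
P ∧ ¬P = a·b on (0.2200, 0.7800) = 0.1716
(S ∧ ¬R) ∨ (P ∧ ¬P) = a + b − a·b on (0.0150, 0.1716) = 0.1840
¬((P ∧ S) ∧ S) ∨ ((S ∧ ¬R) ∨ (P ∧ ¬P)) = a + b − a·b on (0.9978, 0.1840) = 0.9982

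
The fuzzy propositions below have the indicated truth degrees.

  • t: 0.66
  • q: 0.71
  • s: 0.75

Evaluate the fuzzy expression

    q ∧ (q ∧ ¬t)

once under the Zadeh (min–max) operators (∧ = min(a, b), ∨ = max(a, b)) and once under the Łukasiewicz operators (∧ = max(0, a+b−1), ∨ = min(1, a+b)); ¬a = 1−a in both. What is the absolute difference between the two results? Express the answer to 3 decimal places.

0.340

Under Zadeh (min–max):
  ¬t = 1 − 0.66 = 0.34
  q ∧ ¬t = min(a, b) on (0.71, 0.34) = 0.34
  q ∧ (q ∧ ¬t) = min(a, b) on (0.71, 0.34) = 0.34
  → value = 0.3400
Under Łukasiewicz:
  ¬t = 1 − 0.66 = 0.34
  q ∧ ¬t = max(0, a+b−1) on (0.71, 0.34) = 0.05
  q ∧ (q ∧ ¬t) = max(0, a+b−1) on (0.71, 0.05) = 0.00
  → value = 0.0000
|0.3400 − 0.0000| = 0.340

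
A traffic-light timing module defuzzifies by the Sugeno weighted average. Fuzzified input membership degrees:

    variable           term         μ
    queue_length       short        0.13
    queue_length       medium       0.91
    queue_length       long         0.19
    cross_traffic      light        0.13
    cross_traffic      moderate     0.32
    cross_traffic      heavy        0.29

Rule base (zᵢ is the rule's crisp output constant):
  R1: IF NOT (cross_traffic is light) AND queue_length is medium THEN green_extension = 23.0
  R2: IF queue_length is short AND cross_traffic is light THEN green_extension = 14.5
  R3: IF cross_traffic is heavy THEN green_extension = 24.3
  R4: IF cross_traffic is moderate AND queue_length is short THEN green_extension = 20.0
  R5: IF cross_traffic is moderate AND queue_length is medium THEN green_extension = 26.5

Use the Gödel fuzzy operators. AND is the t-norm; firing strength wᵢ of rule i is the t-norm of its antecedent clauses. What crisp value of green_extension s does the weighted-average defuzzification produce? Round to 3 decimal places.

R1 (z=23.0): ¬light=1−0.13=0.87, medium=0.91; AND[min(a, b)] → w = 0.87
R2 (z=14.5): short=0.13, light=0.13; AND[min(a, b)] → w = 0.13
R3 (z=24.3): heavy=0.29 → w = 0.29
R4 (z=20.0): moderate=0.32, short=0.13; AND[min(a, b)] → w = 0.13
R5 (z=26.5): moderate=0.32, medium=0.91; AND[min(a, b)] → w = 0.32
Weighted average = (0.87·23.0 + 0.13·14.5 + 0.29·24.3 + 0.13·20.0 + 0.32·26.5) / (0.87 + 0.13 + 0.29 + 0.13 + 0.32)
  = 40.0220 / 1.7400 = 23.001

23.001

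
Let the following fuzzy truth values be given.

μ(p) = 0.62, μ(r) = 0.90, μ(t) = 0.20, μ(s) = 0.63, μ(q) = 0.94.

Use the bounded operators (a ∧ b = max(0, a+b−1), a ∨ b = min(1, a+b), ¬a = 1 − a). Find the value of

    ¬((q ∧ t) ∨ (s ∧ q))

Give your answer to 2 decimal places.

q ∧ t = max(0, a+b−1) on (0.94, 0.20) = 0.14
s ∧ q = max(0, a+b−1) on (0.63, 0.94) = 0.57
(q ∧ t) ∨ (s ∧ q) = min(1, a+b) on (0.14, 0.57) = 0.71
¬((q ∧ t) ∨ (s ∧ q)) = 1 − 0.71 = 0.29

0.29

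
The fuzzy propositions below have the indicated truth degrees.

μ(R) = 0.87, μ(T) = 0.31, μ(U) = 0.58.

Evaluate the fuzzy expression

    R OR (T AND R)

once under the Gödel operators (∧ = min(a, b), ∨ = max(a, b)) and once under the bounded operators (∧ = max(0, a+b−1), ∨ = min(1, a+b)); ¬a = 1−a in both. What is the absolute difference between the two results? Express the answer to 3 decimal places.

0.130

Under Gödel:
  T AND R = min(a, b) on (0.31, 0.87) = 0.31
  R OR (T AND R) = max(a, b) on (0.87, 0.31) = 0.87
  → value = 0.8700
Under bounded:
  T AND R = max(0, a+b−1) on (0.31, 0.87) = 0.18
  R OR (T AND R) = min(1, a+b) on (0.87, 0.18) = 1.00
  → value = 1.0000
|0.8700 − 1.0000| = 0.130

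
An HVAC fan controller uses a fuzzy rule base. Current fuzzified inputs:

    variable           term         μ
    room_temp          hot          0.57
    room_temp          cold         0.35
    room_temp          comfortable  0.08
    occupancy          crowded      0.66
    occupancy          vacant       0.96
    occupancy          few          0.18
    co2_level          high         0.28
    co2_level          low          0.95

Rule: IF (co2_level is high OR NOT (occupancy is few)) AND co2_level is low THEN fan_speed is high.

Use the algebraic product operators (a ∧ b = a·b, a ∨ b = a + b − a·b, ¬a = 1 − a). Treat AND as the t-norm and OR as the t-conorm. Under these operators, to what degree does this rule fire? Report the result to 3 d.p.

firing strength: (high=0.28 OR ¬few=1−0.18=0.82) = 0.8704; AND[a·b] with low=0.95 → w = 0.8269

0.827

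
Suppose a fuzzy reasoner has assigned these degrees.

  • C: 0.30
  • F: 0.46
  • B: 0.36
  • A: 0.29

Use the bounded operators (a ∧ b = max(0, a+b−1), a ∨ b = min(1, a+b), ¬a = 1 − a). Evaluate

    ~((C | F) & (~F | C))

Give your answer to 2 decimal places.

C | F = min(1, a+b) on (0.30, 0.46) = 0.76
~F = 1 − 0.46 = 0.54
~F | C = min(1, a+b) on (0.54, 0.30) = 0.84
(C | F) & (~F | C) = max(0, a+b−1) on (0.76, 0.84) = 0.60
~((C | F) & (~F | C)) = 1 − 0.60 = 0.40

0.40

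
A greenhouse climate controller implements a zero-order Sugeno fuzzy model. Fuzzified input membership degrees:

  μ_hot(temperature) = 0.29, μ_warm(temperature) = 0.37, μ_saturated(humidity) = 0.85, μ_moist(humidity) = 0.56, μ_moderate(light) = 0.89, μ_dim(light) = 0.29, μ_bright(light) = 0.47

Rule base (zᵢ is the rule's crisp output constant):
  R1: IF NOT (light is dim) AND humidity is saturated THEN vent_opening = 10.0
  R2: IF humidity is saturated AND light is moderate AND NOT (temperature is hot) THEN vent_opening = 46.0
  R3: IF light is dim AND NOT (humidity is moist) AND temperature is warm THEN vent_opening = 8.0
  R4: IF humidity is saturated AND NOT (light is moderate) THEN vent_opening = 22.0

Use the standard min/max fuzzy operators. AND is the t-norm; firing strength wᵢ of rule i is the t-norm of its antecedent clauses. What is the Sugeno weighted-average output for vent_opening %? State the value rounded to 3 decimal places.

R1 (z=10.0): ¬dim=1−0.29=0.71, saturated=0.85; AND[min(a, b)] → w = 0.71
R2 (z=46.0): saturated=0.85, moderate=0.89, ¬hot=1−0.29=0.71; AND[min(a, b)] → w = 0.71
R3 (z=8.0): dim=0.29, ¬moist=1−0.56=0.44, warm=0.37; AND[min(a, b)] → w = 0.29
R4 (z=22.0): saturated=0.85, ¬moderate=1−0.89=0.11; AND[min(a, b)] → w = 0.11
Weighted average = (0.71·10.0 + 0.71·46.0 + 0.29·8.0 + 0.11·22.0) / (0.71 + 0.71 + 0.29 + 0.11)
  = 44.5000 / 1.8200 = 24.451

24.451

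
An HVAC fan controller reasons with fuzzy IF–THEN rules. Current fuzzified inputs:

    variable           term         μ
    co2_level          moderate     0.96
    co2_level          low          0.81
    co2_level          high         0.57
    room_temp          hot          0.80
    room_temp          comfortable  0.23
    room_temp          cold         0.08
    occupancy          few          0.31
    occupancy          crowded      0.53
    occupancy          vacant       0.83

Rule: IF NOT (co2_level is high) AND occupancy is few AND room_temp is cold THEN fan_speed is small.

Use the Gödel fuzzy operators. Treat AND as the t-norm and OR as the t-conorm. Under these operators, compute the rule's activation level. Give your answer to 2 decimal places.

0.08

firing strength: ¬high=1−0.57=0.43, few=0.31, cold=0.08; AND[min(a, b)] → w = 0.08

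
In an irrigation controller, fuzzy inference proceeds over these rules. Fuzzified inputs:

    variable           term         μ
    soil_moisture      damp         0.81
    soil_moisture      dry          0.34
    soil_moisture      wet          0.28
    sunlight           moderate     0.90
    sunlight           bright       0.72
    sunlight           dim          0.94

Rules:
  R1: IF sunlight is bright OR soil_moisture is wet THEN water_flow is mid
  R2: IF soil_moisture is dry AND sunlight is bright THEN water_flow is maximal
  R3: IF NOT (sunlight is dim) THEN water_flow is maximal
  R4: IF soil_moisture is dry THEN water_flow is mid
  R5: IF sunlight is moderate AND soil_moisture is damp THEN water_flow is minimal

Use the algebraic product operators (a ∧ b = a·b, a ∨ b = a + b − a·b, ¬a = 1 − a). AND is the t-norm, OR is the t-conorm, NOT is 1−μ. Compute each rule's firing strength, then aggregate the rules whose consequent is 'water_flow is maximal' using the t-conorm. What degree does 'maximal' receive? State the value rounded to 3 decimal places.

0.290

R1: bright=0.72, wet=0.28; OR[a + b − a·b] → w = 0.7984
R2: dry=0.34, bright=0.72; AND[a·b] → w = 0.2448
R3: ¬dim=1−0.94=0.06 → w = 0.0600
R4: dry=0.34 → w = 0.3400
R5: moderate=0.90, damp=0.81; AND[a·b] → w = 0.7290
Rules with consequent 'maximal': {R2, R3} → strengths 0.2448, 0.0600
Aggregate via t-conorm [a + b − a·b]: 0.2901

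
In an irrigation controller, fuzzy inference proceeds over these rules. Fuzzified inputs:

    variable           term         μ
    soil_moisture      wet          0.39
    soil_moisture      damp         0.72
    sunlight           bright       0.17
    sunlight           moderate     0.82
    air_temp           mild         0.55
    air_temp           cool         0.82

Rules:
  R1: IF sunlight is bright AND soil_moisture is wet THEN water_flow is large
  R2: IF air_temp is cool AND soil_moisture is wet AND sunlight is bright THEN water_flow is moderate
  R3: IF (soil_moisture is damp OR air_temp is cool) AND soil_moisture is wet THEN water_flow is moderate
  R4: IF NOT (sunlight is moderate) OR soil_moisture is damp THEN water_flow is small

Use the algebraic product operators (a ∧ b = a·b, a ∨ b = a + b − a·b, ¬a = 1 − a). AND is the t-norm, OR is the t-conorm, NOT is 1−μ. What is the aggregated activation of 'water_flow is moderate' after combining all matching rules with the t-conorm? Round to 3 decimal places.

R1: bright=0.17, wet=0.39; AND[a·b] → w = 0.0663
R2: cool=0.82, wet=0.39, bright=0.17; AND[a·b] → w = 0.0544
R3: (damp=0.72 OR cool=0.82) = 0.9496; AND[a·b] with wet=0.39 → w = 0.3703
R4: ¬moderate=1−0.82=0.18, damp=0.72; OR[a + b − a·b] → w = 0.7704
Rules with consequent 'moderate': {R2, R3} → strengths 0.0544, 0.3703
Aggregate via t-conorm [a + b − a·b]: 0.4046

0.405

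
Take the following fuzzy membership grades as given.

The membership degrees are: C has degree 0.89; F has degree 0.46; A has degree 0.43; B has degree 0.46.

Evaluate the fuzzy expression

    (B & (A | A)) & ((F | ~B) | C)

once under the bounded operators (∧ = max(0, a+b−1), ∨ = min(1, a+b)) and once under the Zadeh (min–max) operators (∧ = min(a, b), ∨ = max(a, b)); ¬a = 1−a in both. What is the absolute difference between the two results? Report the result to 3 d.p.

Under bounded:
  A | A = min(1, a+b) on (0.43, 0.43) = 0.86
  B & (A | A) = max(0, a+b−1) on (0.46, 0.86) = 0.32
  ~B = 1 − 0.46 = 0.54
  F | ~B = min(1, a+b) on (0.46, 0.54) = 1.00
  (F | ~B) | C = min(1, a+b) on (1.00, 0.89) = 1.00
  (B & (A | A)) & ((F | ~B) | C) = max(0, a+b−1) on (0.32, 1.00) = 0.32
  → value = 0.3200
Under Zadeh (min–max):
  A | A = max(a, b) on (0.43, 0.43) = 0.43
  B & (A | A) = min(a, b) on (0.46, 0.43) = 0.43
  ~B = 1 − 0.46 = 0.54
  F | ~B = max(a, b) on (0.46, 0.54) = 0.54
  (F | ~B) | C = max(a, b) on (0.54, 0.89) = 0.89
  (B & (A | A)) & ((F | ~B) | C) = min(a, b) on (0.43, 0.89) = 0.43
  → value = 0.4300
|0.3200 − 0.4300| = 0.110

0.110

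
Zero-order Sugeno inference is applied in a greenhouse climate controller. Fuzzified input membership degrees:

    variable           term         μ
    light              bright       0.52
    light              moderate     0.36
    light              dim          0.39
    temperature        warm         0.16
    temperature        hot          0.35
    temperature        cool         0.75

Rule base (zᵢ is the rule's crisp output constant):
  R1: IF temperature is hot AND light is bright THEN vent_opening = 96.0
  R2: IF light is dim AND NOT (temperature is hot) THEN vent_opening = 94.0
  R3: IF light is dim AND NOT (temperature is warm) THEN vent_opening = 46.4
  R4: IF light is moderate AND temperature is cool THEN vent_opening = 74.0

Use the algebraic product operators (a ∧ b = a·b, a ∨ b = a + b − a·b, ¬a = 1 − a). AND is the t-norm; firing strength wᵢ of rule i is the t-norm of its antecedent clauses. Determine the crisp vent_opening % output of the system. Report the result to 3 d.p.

74.031

R1 (z=96.0): hot=0.35, bright=0.52; AND[a·b] → w = 0.1820
R2 (z=94.0): dim=0.39, ¬hot=1−0.35=0.65; AND[a·b] → w = 0.2535
R3 (z=46.4): dim=0.39, ¬warm=1−0.16=0.84; AND[a·b] → w = 0.3276
R4 (z=74.0): moderate=0.36, cool=0.75; AND[a·b] → w = 0.2700
Weighted average = (0.1820·96.0 + 0.2535·94.0 + 0.3276·46.4 + 0.2700·74.0) / (0.1820 + 0.2535 + 0.3276 + 0.2700)
  = 76.4816 / 1.0331 = 74.031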